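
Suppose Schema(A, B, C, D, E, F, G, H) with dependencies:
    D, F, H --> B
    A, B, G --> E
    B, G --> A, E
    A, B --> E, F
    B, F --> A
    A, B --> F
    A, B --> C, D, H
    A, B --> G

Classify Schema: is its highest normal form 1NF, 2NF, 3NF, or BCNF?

BCNF

Candidate keys: {A, B}, {B, F}, {B, G}, {D, F, H}. Prime attributes: {A, B, D, F, G, H}.
Each dependency's left side is a superkey — BCNF holds.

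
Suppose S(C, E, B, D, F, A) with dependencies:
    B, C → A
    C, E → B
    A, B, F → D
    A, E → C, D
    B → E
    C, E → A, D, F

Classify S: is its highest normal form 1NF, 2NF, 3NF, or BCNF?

3NF

Candidate keys: {A, B}, {A, E}, {B, C}, {C, E}. Prime attributes: {A, B, C, E}.
B → E: {B}⁺ = {B, E}, which is not all of the attributes, so the left side is not a superkey — BCNF is violated.
Its right-hand attributes {E} are all prime, as are those of every other non-superkey FD — the relation is in 3NF.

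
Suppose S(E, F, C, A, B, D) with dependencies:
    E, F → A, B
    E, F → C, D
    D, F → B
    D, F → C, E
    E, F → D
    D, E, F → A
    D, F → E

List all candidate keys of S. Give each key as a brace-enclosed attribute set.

{D, F}, {E, F}

No FD produces {F}, so it must be in every candidate key.
Closure of {D, F} is {A, B, C, D, E, F}, the whole schema; {D, F} is a candidate key.
Closure of {E, F} is {A, B, C, D, E, F}, the whole schema; {E, F} is a candidate key.
Any other superkey properly contains one of these, so there are no further candidate keys.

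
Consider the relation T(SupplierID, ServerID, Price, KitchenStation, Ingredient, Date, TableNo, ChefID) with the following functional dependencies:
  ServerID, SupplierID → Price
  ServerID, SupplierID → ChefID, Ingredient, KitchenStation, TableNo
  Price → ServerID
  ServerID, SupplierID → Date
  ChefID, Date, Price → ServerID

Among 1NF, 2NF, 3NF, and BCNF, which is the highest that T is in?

3NF

Candidate keys: {Price, SupplierID}, {ServerID, SupplierID}. Prime attributes: {Price, ServerID, SupplierID}.
For Price → ServerID we have {Price}⁺ = {Price, ServerID}; {Price} is not a superkey, so BCNF fails.
Since {ServerID} ⊆ prime attributes and every other non-superkey FD also has a prime right side, the schema is in 3NF.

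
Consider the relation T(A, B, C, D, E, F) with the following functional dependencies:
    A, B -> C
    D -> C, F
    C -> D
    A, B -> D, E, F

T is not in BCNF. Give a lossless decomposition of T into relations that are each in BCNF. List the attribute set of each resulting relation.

Candidate key of the original relation: {A, B}.
{A, B, C, D, E, F}: {D} determines {C, D, F} here but is not a superkey — split on D -> C, F, giving {C, D, F} and {A, B, D, E}.
{C, D, F} is in BCNF.
{A, B, D, E} is in BCNF.

{A, B, D, E}; {C, D, F}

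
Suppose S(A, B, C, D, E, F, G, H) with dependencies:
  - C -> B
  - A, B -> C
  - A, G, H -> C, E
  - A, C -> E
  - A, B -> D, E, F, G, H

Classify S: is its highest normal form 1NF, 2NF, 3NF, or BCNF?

3NF

Candidate keys: {A, B}, {A, C}, {A, G, H}. Prime attributes: {A, B, C, G, H}.
C -> B: {C}⁺ = {B, C}, which is not all of the attributes, so the left side is not a superkey — BCNF is violated.
But every attribute on its right side ({B}) is prime, and the same holds for every other non-superkey FD, so 3NF still holds.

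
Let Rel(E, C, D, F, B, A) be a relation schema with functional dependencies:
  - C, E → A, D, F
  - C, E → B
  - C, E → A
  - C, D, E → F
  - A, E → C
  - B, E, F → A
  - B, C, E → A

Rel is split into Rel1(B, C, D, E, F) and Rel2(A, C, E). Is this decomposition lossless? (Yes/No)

Rel1 ∩ Rel2 = {C, E}; its closure under F is {A, B, C, D, E, F}.
Since Rel1 ⊆ {A, B, C, D, E, F}, the intersection is a superkey of Rel1; the decomposition is lossless.

Yes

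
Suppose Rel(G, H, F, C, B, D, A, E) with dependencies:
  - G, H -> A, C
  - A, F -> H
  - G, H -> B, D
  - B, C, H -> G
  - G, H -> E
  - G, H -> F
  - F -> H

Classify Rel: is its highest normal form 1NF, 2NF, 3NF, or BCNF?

3NF

Candidate keys: {B, C, F}, {B, C, H}, {F, G}, {G, H}. Prime attributes: {B, C, F, G, H}.
A, F -> H: {A, F}⁺ = {A, F, H}, which is not all of the attributes, so the left side is not a superkey — BCNF is violated.
Its right-hand attributes {H} are all prime, as are those of every other non-superkey FD — the relation is in 3NF.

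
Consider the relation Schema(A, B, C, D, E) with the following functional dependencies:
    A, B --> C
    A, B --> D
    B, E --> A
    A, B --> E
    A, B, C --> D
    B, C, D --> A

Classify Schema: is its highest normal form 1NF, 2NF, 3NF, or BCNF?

Candidate keys: {A, B}, {B, C, D}, {B, E}. Prime attributes: {A, B, C, D, E}.
Each dependency's left side is a superkey — BCNF holds.

BCNF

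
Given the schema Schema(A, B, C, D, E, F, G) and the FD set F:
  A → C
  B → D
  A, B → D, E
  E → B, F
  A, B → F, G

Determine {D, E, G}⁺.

{B, D, E, F, G}

Start with {D, E, G}.
E → B, F applies; add {B, F} → now {B, D, E, F, G}.
No further FD applies.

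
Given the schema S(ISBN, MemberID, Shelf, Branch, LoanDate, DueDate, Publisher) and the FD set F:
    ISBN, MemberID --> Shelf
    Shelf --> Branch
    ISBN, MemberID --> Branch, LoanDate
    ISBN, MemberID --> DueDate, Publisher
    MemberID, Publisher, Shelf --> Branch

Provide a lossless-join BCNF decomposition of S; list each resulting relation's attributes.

{Branch, Shelf}; {DueDate, ISBN, LoanDate, MemberID, Publisher, Shelf}

Candidate key of the original relation: {ISBN, MemberID}.
Within {Branch, DueDate, ISBN, LoanDate, MemberID, Publisher, Shelf}: {Shelf}⁺ ∩ {Branch, DueDate, ISBN, LoanDate, MemberID, Publisher, Shelf} = {Branch, Shelf}, not the whole set, so Shelf --> Branch violates BCNF; decompose into {Branch, Shelf} and {DueDate, ISBN, LoanDate, MemberID, Publisher, Shelf}.
{Branch, Shelf}: every determinant is a superkey — BCNF.
{DueDate, ISBN, LoanDate, MemberID, Publisher, Shelf}: every determinant is a superkey — BCNF.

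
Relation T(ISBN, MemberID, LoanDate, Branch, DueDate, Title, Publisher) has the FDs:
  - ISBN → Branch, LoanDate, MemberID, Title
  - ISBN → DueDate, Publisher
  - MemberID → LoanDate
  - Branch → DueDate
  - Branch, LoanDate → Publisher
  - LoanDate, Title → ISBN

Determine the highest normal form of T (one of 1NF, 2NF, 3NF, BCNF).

Candidate keys: {ISBN}, {LoanDate, Title}, {MemberID, Title}. Prime attributes: {ISBN, LoanDate, MemberID, Title}.
For MemberID → LoanDate we have {MemberID}⁺ = {LoanDate, MemberID}; {MemberID} is not a superkey, so BCNF fails.
Branch → DueDate determines the non-prime attribute {DueDate} from a non-superkey — 3NF is violated.
Checking every proper subset of each key, none determines a non-prime attribute — 2NF is satisfied.

2NF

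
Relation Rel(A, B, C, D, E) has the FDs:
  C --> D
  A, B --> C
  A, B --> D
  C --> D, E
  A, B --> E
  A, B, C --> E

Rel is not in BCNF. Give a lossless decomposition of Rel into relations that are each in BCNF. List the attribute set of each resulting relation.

{A, B, C}; {C, D, E}

Candidate key of the original relation: {A, B}.
In {A, B, C, D, E}, {C} is not a superkey ({C}⁺ restricted to this set is {C, D, E}), so split on C --> D, E into {C, D, E} and {A, B, C}.
{C, D, E} has no BCNF violation.
{A, B, C} has no BCNF violation.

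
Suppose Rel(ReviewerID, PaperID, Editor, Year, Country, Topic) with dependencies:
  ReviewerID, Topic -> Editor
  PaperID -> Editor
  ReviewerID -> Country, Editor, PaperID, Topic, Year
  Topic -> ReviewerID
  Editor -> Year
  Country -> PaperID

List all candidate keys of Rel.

{ReviewerID}⁺ = {Country, Editor, PaperID, ReviewerID, Topic, Year} — all of the relation — so {ReviewerID} is a candidate key.
{Topic}⁺ = {Country, Editor, PaperID, ReviewerID, Topic, Year} — all of the relation — so {Topic} is a candidate key.
These are minimal and exhaustive — every other superkey contains one of them.

{ReviewerID}, {Topic}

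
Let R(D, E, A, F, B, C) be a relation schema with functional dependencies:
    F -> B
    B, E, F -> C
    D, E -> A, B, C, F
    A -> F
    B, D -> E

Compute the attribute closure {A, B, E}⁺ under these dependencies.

{A, B, C, E, F}

Start with {A, B, E}.
A -> F applies; add {F} → now {A, B, E, F}.
B, E, F -> C applies; add {C} → now {A, B, C, E, F}.
No further FD applies.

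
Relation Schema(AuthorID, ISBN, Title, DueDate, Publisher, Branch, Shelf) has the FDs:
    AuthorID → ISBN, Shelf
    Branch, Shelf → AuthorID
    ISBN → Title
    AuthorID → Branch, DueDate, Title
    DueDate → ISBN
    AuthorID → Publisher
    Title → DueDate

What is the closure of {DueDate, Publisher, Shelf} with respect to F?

Start with {DueDate, Publisher, Shelf}.
DueDate → ISBN applies; add {ISBN} → now {DueDate, ISBN, Publisher, Shelf}.
ISBN → Title applies; add {Title} → now {DueDate, ISBN, Publisher, Shelf, Title}.
No further FD applies.

{DueDate, ISBN, Publisher, Shelf, Title}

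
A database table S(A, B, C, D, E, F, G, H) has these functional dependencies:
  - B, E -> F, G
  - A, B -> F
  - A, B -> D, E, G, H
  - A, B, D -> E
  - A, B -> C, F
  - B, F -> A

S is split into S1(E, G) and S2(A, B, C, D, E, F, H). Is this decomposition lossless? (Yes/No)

No

S1 ∩ S2 = {E}; its closure under F is {E}.
S1 ⊄ {E} and S2 ⊄ {E}, so the split is lossy.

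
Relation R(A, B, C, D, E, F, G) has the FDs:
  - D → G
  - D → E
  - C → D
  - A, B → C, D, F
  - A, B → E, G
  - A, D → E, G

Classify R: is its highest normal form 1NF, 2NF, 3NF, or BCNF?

Candidate key: {A, B}. Prime attributes: {A, B}.
D → G: {D}⁺ = {D, E, G}, which is not all of the attributes, so the left side is not a superkey — BCNF is violated.
Because {G} is non-prime and the left side of D → G is not a superkey, the relation is not in 3NF.
No proper subset of a key has a non-prime attribute in its closure, so there is no partial dependency; 2NF holds.

2NF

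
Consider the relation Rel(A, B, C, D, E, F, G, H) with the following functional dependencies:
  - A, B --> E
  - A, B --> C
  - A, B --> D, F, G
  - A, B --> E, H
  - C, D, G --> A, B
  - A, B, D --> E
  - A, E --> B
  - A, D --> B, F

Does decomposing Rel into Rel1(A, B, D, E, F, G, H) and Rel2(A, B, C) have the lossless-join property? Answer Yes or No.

Common attributes: {A, B}; their closure is {A, B, C, D, E, F, G, H}.
Since Rel1 ⊆ {A, B, C, D, E, F, G, H}, the intersection is a superkey of Rel1; the decomposition is lossless.

Yes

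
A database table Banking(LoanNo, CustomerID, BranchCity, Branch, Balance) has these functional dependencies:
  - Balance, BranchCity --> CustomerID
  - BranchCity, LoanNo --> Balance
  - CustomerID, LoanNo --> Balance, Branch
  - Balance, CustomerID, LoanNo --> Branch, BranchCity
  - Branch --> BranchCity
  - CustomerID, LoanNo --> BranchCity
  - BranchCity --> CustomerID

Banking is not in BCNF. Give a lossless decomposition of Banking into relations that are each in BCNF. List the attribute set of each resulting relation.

{Balance, Branch, LoanNo}; {Balance, BranchCity}; {Branch, BranchCity}; {BranchCity, CustomerID}

Candidate keys of the original relation: {Branch, LoanNo}, {BranchCity, LoanNo}, {CustomerID, LoanNo}.
{Balance, Branch, BranchCity, CustomerID, LoanNo}: {Balance, BranchCity} determines {Balance, BranchCity, CustomerID} here but is not a superkey — split on Balance, BranchCity --> CustomerID, giving {Balance, BranchCity, CustomerID} and {Balance, Branch, BranchCity, LoanNo}.
{Balance, BranchCity, CustomerID}: {BranchCity} determines {BranchCity, CustomerID} here but is not a superkey — split on BranchCity --> CustomerID, giving {BranchCity, CustomerID} and {Balance, BranchCity}.
{BranchCity, CustomerID} is in BCNF.
{Balance, BranchCity} is in BCNF.
{Balance, Branch, BranchCity, LoanNo}: {Branch} determines {Branch, BranchCity} here but is not a superkey — split on Branch --> BranchCity, giving {Branch, BranchCity} and {Balance, Branch, LoanNo}.
{Branch, BranchCity} is in BCNF.
{Balance, Branch, LoanNo} is in BCNF.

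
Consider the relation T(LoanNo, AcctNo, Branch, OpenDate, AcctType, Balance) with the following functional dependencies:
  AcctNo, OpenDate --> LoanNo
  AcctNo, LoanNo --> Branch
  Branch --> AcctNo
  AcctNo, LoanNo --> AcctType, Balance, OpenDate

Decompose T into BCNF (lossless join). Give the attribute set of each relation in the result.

{AcctNo, Branch}; {AcctType, Balance, Branch, LoanNo, OpenDate}

Candidate keys of the original relation: {AcctNo, LoanNo}, {AcctNo, OpenDate}, {Branch, LoanNo}, {Branch, OpenDate}.
{AcctNo, AcctType, Balance, Branch, LoanNo, OpenDate}: {Branch} determines {AcctNo, Branch} here but is not a superkey — split on Branch --> AcctNo, giving {AcctNo, Branch} and {AcctType, Balance, Branch, LoanNo, OpenDate}.
{AcctNo, Branch}: every determinant is a superkey — BCNF.
{AcctType, Balance, Branch, LoanNo, OpenDate}: every determinant is a superkey — BCNF.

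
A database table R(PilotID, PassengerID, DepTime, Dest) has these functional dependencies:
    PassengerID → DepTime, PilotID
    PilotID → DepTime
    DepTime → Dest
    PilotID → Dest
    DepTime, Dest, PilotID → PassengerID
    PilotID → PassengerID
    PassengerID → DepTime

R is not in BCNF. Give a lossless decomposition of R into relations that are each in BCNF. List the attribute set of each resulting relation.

{DepTime, Dest}; {DepTime, PassengerID, PilotID}

Candidate keys of the original relation: {PassengerID}, {PilotID}.
Within {DepTime, Dest, PassengerID, PilotID}: {DepTime}⁺ ∩ {DepTime, Dest, PassengerID, PilotID} = {DepTime, Dest}, not the whole set, so DepTime → Dest violates BCNF; decompose into {DepTime, Dest} and {DepTime, PassengerID, PilotID}.
{DepTime, Dest}: every determinant is a superkey — BCNF.
{DepTime, PassengerID, PilotID}: every determinant is a superkey — BCNF.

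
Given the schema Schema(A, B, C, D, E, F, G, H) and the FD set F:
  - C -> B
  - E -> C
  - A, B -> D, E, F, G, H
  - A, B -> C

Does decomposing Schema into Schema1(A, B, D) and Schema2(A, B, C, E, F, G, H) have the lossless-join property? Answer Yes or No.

Yes

Common attributes: {A, B}; their closure is {A, B, C, D, E, F, G, H}.
Since Schema1 ⊆ {A, B, C, D, E, F, G, H}, the intersection is a superkey of Schema1; the decomposition is lossless.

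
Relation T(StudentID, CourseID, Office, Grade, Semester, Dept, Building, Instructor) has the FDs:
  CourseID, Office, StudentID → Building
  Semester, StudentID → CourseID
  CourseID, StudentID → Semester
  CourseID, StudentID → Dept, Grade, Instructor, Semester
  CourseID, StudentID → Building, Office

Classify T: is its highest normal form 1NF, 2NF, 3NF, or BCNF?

Candidate keys: {CourseID, StudentID}, {Semester, StudentID}. Prime attributes: {CourseID, Semester, StudentID}.
Each dependency's left side is a superkey — BCNF holds.

BCNF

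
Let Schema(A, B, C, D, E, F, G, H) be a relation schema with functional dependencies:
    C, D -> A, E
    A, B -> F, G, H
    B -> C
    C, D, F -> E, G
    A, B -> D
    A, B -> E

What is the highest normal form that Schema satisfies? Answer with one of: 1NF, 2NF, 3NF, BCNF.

1NF

Candidate keys: {A, B}, {B, D}. Prime attributes: {A, B, D}.
For C, D -> A, E we have {C, D}⁺ = {A, C, D, E}; {C, D} is not a superkey, so BCNF fails.
C, D -> A, E determines the non-prime attribute {E} from a non-superkey — 3NF is violated.
Since {B} ⊂ {A, B} and {B}⁺ ⊇ {C} with {C} non-prime, there is a partial dependency; 2NF fails.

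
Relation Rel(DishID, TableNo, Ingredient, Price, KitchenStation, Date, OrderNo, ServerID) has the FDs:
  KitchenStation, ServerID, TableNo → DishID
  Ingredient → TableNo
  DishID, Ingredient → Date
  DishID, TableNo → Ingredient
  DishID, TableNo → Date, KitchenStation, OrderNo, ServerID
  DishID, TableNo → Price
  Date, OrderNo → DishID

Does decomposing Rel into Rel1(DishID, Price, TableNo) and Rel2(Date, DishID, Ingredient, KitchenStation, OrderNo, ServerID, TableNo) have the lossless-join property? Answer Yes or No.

Yes

The shared attributes are {DishID, TableNo} and {DishID, TableNo}⁺ = {Date, DishID, Ingredient, KitchenStation, OrderNo, Price, ServerID, TableNo}.
This includes all of Rel1, so the common attributes are a superkey of Rel1 — the join is lossless.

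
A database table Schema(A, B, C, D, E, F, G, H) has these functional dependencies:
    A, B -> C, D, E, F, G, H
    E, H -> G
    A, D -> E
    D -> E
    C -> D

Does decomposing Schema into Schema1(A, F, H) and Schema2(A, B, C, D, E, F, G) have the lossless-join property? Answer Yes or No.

No

Common attributes: {A, F}; their closure is {A, F}.
Schema1 ⊄ {A, F} and Schema2 ⊄ {A, F}, so the split is lossy.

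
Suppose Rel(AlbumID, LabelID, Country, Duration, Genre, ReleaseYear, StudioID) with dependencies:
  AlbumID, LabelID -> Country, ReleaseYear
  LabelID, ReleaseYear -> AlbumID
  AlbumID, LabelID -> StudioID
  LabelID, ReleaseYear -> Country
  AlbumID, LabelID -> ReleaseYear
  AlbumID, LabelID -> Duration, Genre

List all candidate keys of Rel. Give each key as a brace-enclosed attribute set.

{LabelID} never appears on the right of any FD, so every key must include it.
Closure of {AlbumID, LabelID} is {AlbumID, Country, Duration, Genre, LabelID, ReleaseYear, StudioID}, the whole schema; {AlbumID, LabelID} is a candidate key.
Closure of {LabelID, ReleaseYear} is {AlbumID, Country, Duration, Genre, LabelID, ReleaseYear, StudioID}, the whole schema; {LabelID, ReleaseYear} is a candidate key.
These are minimal and exhaustive — every other superkey contains one of them.

{AlbumID, LabelID}, {LabelID, ReleaseYear}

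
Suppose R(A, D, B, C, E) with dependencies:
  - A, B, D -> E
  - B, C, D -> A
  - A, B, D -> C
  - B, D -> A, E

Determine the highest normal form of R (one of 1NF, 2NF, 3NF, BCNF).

Candidate key: {B, D}. Prime attributes: {B, D}.
Each dependency's left side is a superkey — BCNF holds.

BCNF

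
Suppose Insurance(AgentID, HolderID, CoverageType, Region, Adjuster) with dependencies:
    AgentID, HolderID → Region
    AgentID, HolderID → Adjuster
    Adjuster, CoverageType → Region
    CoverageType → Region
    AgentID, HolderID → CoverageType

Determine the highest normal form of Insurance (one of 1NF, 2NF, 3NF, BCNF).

2NF

Candidate key: {AgentID, HolderID}. Prime attributes: {AgentID, HolderID}.
For Adjuster, CoverageType → Region we have {Adjuster, CoverageType}⁺ = {Adjuster, CoverageType, Region}; {Adjuster, CoverageType} is not a superkey, so BCNF fails.
Adjuster, CoverageType → Region determines the non-prime attribute {Region} from a non-superkey — 3NF is violated.
No proper subset of a key has a non-prime attribute in its closure, so there is no partial dependency; 2NF holds.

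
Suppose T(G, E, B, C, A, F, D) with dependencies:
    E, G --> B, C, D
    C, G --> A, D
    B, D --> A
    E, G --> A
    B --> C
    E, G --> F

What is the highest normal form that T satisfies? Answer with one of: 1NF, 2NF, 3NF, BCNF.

Candidate key: {E, G}. Prime attributes: {E, G}.
For C, G --> A, D we have {C, G}⁺ = {A, C, D, G}; {C, G} is not a superkey, so BCNF fails.
Because {A, D} are non-prime and the left side of C, G --> A, D is not a superkey, the relation is not in 3NF.
Checking every proper subset of each key, none determines a non-prime attribute — 2NF is satisfied.

2NF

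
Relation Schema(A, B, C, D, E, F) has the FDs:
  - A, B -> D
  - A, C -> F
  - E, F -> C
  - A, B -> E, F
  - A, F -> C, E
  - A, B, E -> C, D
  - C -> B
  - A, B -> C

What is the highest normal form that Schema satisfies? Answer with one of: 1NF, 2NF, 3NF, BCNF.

Candidate keys: {A, B}, {A, C}, {A, F}. Prime attributes: {A, B, C, F}.
For E, F -> C we have {E, F}⁺ = {B, C, E, F}; {E, F} is not a superkey, so BCNF fails.
But every attribute on its right side ({C}) is prime, and the same holds for every other non-superkey FD, so 3NF still holds.

3NF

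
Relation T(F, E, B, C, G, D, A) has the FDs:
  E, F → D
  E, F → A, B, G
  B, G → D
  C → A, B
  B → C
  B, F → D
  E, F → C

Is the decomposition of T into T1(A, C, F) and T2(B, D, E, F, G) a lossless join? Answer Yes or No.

No

Common attributes: {F}; their closure is {F}.
The closure covers neither T1 nor T2 entirely; the join is not lossless.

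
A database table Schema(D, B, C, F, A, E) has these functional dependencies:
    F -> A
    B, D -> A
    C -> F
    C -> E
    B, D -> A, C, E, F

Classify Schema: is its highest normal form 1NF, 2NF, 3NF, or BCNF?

2NF

Candidate key: {B, D}. Prime attributes: {B, D}.
F -> A: {F}⁺ = {A, F}, which is not all of the attributes, so the left side is not a superkey — BCNF is violated.
F -> A has non-prime {A} on the right and a non-superkey on the left, so 3NF fails.
No proper subset of a key has a non-prime attribute in its closure, so there is no partial dependency; 2NF holds.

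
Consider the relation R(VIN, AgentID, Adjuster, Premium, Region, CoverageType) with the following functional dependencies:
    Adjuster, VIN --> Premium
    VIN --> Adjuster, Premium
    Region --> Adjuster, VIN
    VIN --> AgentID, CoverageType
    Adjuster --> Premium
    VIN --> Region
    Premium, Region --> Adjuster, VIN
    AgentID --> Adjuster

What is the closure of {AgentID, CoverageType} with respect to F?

Start with {AgentID, CoverageType}.
AgentID --> Adjuster applies; add {Adjuster} → now {Adjuster, AgentID, CoverageType}.
Adjuster --> Premium applies; add {Premium} → now {Adjuster, AgentID, CoverageType, Premium}.
No further FD applies.

{Adjuster, AgentID, CoverageType, Premium}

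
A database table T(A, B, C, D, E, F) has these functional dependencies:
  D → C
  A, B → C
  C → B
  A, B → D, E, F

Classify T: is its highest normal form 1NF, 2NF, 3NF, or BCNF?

Candidate keys: {A, B}, {A, C}, {A, D}. Prime attributes: {A, B, C, D}.
D → C: {D}⁺ = {B, C, D}, which is not all of the attributes, so the left side is not a superkey — BCNF is violated.
Since {C} ⊆ prime attributes and every other non-superkey FD also has a prime right side, the schema is in 3NF.

3NF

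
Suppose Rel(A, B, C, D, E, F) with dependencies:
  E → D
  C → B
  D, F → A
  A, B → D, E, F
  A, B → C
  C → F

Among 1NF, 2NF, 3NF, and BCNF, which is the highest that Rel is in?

Candidate keys: {A, B}, {A, C}, {B, D, F}, {B, E, F}, {C, D}, {C, E}. Prime attributes: {A, B, C, D, E, F}.
E → D breaks BCNF: {E}⁺ = {D, E}, so {E} is not a superkey.
But every attribute on its right side ({D}) is prime, and the same holds for every other non-superkey FD, so 3NF still holds.

3NF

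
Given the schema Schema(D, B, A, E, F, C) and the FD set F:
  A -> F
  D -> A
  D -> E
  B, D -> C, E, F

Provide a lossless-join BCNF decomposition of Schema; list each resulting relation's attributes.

Candidate key of the original relation: {B, D}.
In {A, B, C, D, E, F}, {A} is not a superkey ({A}⁺ restricted to this set is {A, F}), so split on A -> F into {A, F} and {A, B, C, D, E}.
{A, F} has no BCNF violation.
In {A, B, C, D, E}, {D} is not a superkey ({D}⁺ restricted to this set is {A, D, E}), so split on D -> A, E into {A, D, E} and {B, C, D}.
{A, D, E} has no BCNF violation.
{B, C, D} has no BCNF violation.

{A, D, E}; {A, F}; {B, C, D}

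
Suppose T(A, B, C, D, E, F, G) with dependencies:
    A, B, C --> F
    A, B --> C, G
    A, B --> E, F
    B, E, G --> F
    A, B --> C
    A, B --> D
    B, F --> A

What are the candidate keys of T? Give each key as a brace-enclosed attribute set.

{B} never appears on the right of any FD, so every key must include it.
Closure of {A, B} is {A, B, C, D, E, F, G}, the whole schema; {A, B} is a candidate key.
Closure of {B, F} is {A, B, C, D, E, F, G}, the whole schema; {B, F} is a candidate key.
Closure of {B, E, G} is {A, B, C, D, E, F, G}, the whole schema; {B, E, G} is a candidate key.
No proper subset of any of these is a key, and no other minimal superkey exists.

{A, B}, {B, E, G}, {B, F}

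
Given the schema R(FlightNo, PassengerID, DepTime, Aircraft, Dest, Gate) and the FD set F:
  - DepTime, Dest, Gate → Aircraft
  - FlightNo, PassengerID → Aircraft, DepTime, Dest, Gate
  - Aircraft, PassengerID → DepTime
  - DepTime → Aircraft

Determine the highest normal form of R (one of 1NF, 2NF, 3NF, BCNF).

Candidate key: {FlightNo, PassengerID}. Prime attributes: {FlightNo, PassengerID}.
DepTime, Dest, Gate → Aircraft: {DepTime, Dest, Gate}⁺ = {Aircraft, DepTime, Dest, Gate}, which is not all of the attributes, so the left side is not a superkey — BCNF is violated.
Because {Aircraft} is non-prime and the left side of DepTime, Dest, Gate → Aircraft is not a superkey, the relation is not in 3NF.
Checking every proper subset of each key, none determines a non-prime attribute — 2NF is satisfied.

2NF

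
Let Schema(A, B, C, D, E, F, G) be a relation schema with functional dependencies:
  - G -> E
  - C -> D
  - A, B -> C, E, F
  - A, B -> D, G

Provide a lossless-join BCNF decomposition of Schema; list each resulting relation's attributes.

{A, B, C, F, G}; {C, D}; {E, G}

Candidate key of the original relation: {A, B}.
Within {A, B, C, D, E, F, G}: {G}⁺ ∩ {A, B, C, D, E, F, G} = {E, G}, not the whole set, so G -> E violates BCNF; decompose into {E, G} and {A, B, C, D, F, G}.
{E, G}: every determinant is a superkey — BCNF.
Within {A, B, C, D, F, G}: {C}⁺ ∩ {A, B, C, D, F, G} = {C, D}, not the whole set, so C -> D violates BCNF; decompose into {C, D} and {A, B, C, F, G}.
{C, D}: every determinant is a superkey — BCNF.
{A, B, C, F, G}: every determinant is a superkey — BCNF.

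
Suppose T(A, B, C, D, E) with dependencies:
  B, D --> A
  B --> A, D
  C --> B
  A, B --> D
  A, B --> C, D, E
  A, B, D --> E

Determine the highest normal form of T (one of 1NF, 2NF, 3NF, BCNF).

Candidate keys: {B}, {C}. Prime attributes: {B, C}.
The left-hand side of every FD is a superkey, so BCNF is satisfied.

BCNF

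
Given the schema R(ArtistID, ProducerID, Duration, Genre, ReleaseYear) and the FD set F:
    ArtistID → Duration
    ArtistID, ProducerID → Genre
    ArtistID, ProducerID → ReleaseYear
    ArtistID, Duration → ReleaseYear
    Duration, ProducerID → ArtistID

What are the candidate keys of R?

No FD produces {ProducerID}, so it must be in every candidate key.
{ArtistID, ProducerID}⁺ = {ArtistID, Duration, Genre, ProducerID, ReleaseYear} — all of the relation — so {ArtistID, ProducerID} is a candidate key.
{Duration, ProducerID}⁺ = {ArtistID, Duration, Genre, ProducerID, ReleaseYear} — all of the relation — so {Duration, ProducerID} is a candidate key.
Any other superkey properly contains one of these, so there are no further candidate keys.

{ArtistID, ProducerID}, {Duration, ProducerID}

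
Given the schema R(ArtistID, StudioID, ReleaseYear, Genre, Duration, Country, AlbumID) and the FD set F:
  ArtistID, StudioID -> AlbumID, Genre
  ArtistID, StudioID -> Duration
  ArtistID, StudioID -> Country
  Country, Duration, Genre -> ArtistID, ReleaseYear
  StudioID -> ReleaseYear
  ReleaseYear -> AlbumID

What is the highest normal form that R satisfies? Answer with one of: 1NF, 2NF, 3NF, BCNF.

Candidate keys: {ArtistID, StudioID}, {Country, Duration, Genre, StudioID}. Prime attributes: {ArtistID, Country, Duration, Genre, StudioID}.
Country, Duration, Genre -> ArtistID, ReleaseYear breaks BCNF: {Country, Duration, Genre}⁺ = {AlbumID, ArtistID, Country, Duration, Genre, ReleaseYear}, so {Country, Duration, Genre} is not a superkey.
Country, Duration, Genre -> ArtistID, ReleaseYear determines the non-prime attribute {ReleaseYear} from a non-superkey — 3NF is violated.
Since {StudioID} ⊂ {ArtistID, StudioID} and {StudioID}⁺ ⊇ {AlbumID, ReleaseYear} with {AlbumID, ReleaseYear} non-prime, there is a partial dependency; 2NF fails.

1NF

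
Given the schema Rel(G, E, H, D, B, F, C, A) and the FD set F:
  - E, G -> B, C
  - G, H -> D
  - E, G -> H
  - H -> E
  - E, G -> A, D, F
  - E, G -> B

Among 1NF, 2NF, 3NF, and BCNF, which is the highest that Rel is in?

Candidate keys: {E, G}, {G, H}. Prime attributes: {E, G, H}.
H -> E breaks BCNF: {H}⁺ = {E, H}, so {H} is not a superkey.
But every attribute on its right side ({E}) is prime, and the same holds for every other non-superkey FD, so 3NF still holds.

3NF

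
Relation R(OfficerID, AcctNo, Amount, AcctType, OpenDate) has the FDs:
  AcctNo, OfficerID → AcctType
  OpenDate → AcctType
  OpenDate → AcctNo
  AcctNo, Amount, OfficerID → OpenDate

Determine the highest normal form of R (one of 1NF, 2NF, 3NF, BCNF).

1NF

Candidate keys: {AcctNo, Amount, OfficerID}, {Amount, OfficerID, OpenDate}. Prime attributes: {AcctNo, Amount, OfficerID, OpenDate}.
AcctNo, OfficerID → AcctType: {AcctNo, OfficerID}⁺ = {AcctNo, AcctType, OfficerID}, which is not all of the attributes, so the left side is not a superkey — BCNF is violated.
Because {AcctType} is non-prime and the left side of AcctNo, OfficerID → AcctType is not a superkey, the relation is not in 3NF.
{AcctNo, OfficerID} is a proper subset of the key {AcctNo, Amount, OfficerID}, and {AcctNo, OfficerID}⁺ contains the non-prime attribute {AcctType} — a partial dependency, so 2NF is violated.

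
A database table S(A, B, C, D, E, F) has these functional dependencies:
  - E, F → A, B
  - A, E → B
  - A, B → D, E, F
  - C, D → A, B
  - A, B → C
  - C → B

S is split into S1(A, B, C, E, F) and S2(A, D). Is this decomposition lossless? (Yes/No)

No

Common attributes: {A}; their closure is {A}.
The closure covers neither S1 nor S2 entirely; the join is not lossless.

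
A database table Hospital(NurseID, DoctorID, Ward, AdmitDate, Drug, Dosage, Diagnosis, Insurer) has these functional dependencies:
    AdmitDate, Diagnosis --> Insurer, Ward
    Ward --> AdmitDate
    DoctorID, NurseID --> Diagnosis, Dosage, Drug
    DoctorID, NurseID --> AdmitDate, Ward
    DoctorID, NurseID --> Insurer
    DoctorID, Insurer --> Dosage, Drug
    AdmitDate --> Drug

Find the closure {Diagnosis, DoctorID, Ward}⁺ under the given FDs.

{AdmitDate, Diagnosis, DoctorID, Dosage, Drug, Insurer, Ward}

Start with {Diagnosis, DoctorID, Ward}.
Ward --> AdmitDate applies; add {AdmitDate} → now {AdmitDate, Diagnosis, DoctorID, Ward}.
AdmitDate --> Drug applies; add {Drug} → now {AdmitDate, Diagnosis, DoctorID, Drug, Ward}.
AdmitDate, Diagnosis --> Insurer, Ward applies; add {Insurer} → now {AdmitDate, Diagnosis, DoctorID, Drug, Insurer, Ward}.
DoctorID, Insurer --> Dosage, Drug applies; add {Dosage} → now {AdmitDate, Diagnosis, DoctorID, Dosage, Drug, Insurer, Ward}.
No further FD applies.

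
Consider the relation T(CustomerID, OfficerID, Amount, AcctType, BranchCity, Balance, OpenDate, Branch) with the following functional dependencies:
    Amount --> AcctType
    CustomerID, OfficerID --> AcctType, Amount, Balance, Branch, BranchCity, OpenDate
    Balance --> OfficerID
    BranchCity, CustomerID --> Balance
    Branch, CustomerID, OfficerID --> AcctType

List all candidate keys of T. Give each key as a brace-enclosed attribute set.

Attributes never on any right-hand side: {CustomerID} — every candidate key must contain it.
{Balance, CustomerID}⁺ = {AcctType, Amount, Balance, Branch, BranchCity, CustomerID, OfficerID, OpenDate} — all of the relation — so {Balance, CustomerID} is a candidate key.
{BranchCity, CustomerID}⁺ = {AcctType, Amount, Balance, Branch, BranchCity, CustomerID, OfficerID, OpenDate} — all of the relation — so {BranchCity, CustomerID} is a candidate key.
{CustomerID, OfficerID}⁺ = {AcctType, Amount, Balance, Branch, BranchCity, CustomerID, OfficerID, OpenDate} — all of the relation — so {CustomerID, OfficerID} is a candidate key.
No proper subset of any of these is a key, and no other minimal superkey exists.

{Balance, CustomerID}, {BranchCity, CustomerID}, {CustomerID, OfficerID}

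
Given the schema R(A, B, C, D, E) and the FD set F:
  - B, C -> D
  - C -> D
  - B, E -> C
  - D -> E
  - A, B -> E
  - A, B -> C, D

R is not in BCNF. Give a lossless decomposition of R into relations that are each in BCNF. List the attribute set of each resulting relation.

Candidate key of the original relation: {A, B}.
Within {A, B, C, D, E}: {B, C}⁺ ∩ {A, B, C, D, E} = {B, C, D, E}, not the whole set, so B, C -> D, E violates BCNF; decompose into {B, C, D, E} and {A, B, C}.
Within {B, C, D, E}: {C}⁺ ∩ {B, C, D, E} = {C, D, E}, not the whole set, so C -> D, E violates BCNF; decompose into {C, D, E} and {B, C}.
Within {C, D, E}: {D}⁺ ∩ {C, D, E} = {D, E}, not the whole set, so D -> E violates BCNF; decompose into {D, E} and {C, D}.
{D, E}: every determinant is a superkey — BCNF.
{C, D}: every determinant is a superkey — BCNF.
{B, C}: every determinant is a superkey — BCNF.
{A, B, C}: every determinant is a superkey — BCNF.

{A, B, C}; {C, D}; {D, E}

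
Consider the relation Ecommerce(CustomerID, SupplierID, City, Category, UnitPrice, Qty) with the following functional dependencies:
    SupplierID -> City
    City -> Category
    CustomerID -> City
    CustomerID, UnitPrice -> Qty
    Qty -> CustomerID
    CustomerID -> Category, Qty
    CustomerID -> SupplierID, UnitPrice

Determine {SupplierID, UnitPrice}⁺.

Start with {SupplierID, UnitPrice}.
SupplierID -> City applies; add {City} → now {City, SupplierID, UnitPrice}.
City -> Category applies; add {Category} → now {Category, City, SupplierID, UnitPrice}.
No further FD applies.

{Category, City, SupplierID, UnitPrice}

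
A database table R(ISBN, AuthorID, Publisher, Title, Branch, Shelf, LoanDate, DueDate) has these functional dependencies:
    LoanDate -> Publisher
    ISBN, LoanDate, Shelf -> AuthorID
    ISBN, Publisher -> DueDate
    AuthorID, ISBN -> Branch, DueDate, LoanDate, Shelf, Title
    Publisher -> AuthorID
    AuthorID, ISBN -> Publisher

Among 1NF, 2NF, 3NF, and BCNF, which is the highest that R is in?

3NF

Candidate keys: {AuthorID, ISBN}, {ISBN, LoanDate}, {ISBN, Publisher}. Prime attributes: {AuthorID, ISBN, LoanDate, Publisher}.
LoanDate -> Publisher breaks BCNF: {LoanDate}⁺ = {AuthorID, LoanDate, Publisher}, so {LoanDate} is not a superkey.
Its right-hand attributes {Publisher} are all prime, as are those of every other non-superkey FD — the relation is in 3NF.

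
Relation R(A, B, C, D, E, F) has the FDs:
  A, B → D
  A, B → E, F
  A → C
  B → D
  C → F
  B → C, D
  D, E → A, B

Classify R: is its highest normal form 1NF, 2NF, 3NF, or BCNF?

1NF

Candidate keys: {A, B}, {B, E}, {D, E}. Prime attributes: {A, B, D, E}.
A → C breaks BCNF: {A}⁺ = {A, C, F}, so {A} is not a superkey.
Because {C} is non-prime and the left side of A → C is not a superkey, the relation is not in 3NF.
{A} is a proper subset of the key {A, B}, and {A}⁺ contains the non-prime attributes {C, F} — a partial dependency, so 2NF is violated.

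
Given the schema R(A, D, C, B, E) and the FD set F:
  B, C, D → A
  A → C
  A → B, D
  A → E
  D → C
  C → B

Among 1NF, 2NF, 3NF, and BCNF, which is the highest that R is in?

Candidate keys: {A}, {D}. Prime attributes: {A, D}.
For C → B we have {C}⁺ = {B, C}; {C} is not a superkey, so BCNF fails.
C → B determines the non-prime attribute {B} from a non-superkey — 3NF is violated.
Every candidate key is a single attribute, so no partial dependency is possible; 2NF holds.

2NF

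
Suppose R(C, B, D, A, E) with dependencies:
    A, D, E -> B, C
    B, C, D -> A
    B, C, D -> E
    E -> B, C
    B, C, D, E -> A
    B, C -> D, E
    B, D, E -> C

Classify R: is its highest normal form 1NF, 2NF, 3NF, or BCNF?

BCNF

Candidate keys: {B, C}, {E}. Prime attributes: {B, C, E}.
Every FD has a superkey on the left, so the relation is in BCNF.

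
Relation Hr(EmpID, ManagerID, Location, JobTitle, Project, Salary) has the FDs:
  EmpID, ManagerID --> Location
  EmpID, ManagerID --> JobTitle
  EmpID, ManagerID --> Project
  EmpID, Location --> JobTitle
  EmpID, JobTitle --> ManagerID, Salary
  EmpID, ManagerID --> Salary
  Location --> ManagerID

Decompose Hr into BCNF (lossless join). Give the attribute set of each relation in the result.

Candidate keys of the original relation: {EmpID, JobTitle}, {EmpID, Location}, {EmpID, ManagerID}.
{EmpID, JobTitle, Location, ManagerID, Project, Salary}: {Location} determines {Location, ManagerID} here but is not a superkey — split on Location --> ManagerID, giving {Location, ManagerID} and {EmpID, JobTitle, Location, Project, Salary}.
{Location, ManagerID} is in BCNF.
{EmpID, JobTitle, Location, Project, Salary} is in BCNF.

{EmpID, JobTitle, Location, Project, Salary}; {Location, ManagerID}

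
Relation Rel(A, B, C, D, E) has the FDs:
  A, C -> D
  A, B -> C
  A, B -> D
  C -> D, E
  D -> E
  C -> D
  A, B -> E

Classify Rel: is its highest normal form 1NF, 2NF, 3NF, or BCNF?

Candidate key: {A, B}. Prime attributes: {A, B}.
For A, C -> D we have {A, C}⁺ = {A, C, D, E}; {A, C} is not a superkey, so BCNF fails.
A, C -> D has non-prime {D} on the right and a non-superkey on the left, so 3NF fails.
No proper subset of a key has a non-prime attribute in its closure, so there is no partial dependency; 2NF holds.

2NF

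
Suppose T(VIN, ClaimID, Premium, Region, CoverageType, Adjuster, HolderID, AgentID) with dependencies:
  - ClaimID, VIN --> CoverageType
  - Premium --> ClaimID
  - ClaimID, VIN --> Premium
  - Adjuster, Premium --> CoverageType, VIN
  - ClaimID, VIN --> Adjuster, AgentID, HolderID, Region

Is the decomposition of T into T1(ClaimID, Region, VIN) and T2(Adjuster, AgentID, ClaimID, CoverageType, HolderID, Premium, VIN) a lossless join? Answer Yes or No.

The shared attributes are {ClaimID, VIN} and {ClaimID, VIN}⁺ = {Adjuster, AgentID, ClaimID, CoverageType, HolderID, Premium, Region, VIN}.
T1 is contained in that closure, so T1 ∩ T2 --> T1 holds and the join is lossless.

Yes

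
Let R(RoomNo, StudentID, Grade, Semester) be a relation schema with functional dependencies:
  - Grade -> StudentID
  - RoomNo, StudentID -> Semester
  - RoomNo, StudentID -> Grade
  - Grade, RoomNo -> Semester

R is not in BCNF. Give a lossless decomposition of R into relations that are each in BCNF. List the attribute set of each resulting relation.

Candidate keys of the original relation: {Grade, RoomNo}, {RoomNo, StudentID}.
{Grade, RoomNo, Semester, StudentID}: {Grade} determines {Grade, StudentID} here but is not a superkey — split on Grade -> StudentID, giving {Grade, StudentID} and {Grade, RoomNo, Semester}.
{Grade, StudentID} is in BCNF.
{Grade, RoomNo, Semester} is in BCNF.

{Grade, RoomNo, Semester}; {Grade, StudentID}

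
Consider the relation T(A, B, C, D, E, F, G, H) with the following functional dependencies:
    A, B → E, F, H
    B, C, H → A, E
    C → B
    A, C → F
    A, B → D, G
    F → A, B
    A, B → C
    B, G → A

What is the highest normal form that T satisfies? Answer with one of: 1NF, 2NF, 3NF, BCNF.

Candidate keys: {A, B}, {A, C}, {B, G}, {C, G}, {C, H}, {F}. Prime attributes: {A, B, C, F, G, H}.
C → B breaks BCNF: {C}⁺ = {B, C}, so {C} is not a superkey.
But every attribute on its right side ({B}) is prime, and the same holds for every other non-superkey FD, so 3NF still holds.

3NF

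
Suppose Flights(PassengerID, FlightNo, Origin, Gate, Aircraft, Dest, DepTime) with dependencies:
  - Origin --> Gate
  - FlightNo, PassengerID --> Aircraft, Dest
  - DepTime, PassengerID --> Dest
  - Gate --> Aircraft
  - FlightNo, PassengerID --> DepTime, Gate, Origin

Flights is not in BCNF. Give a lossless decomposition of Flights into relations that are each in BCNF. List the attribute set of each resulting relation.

{Aircraft, Gate}; {DepTime, Dest, PassengerID}; {DepTime, FlightNo, Origin, PassengerID}; {Gate, Origin}

Candidate key of the original relation: {FlightNo, PassengerID}.
Within {Aircraft, DepTime, Dest, FlightNo, Gate, Origin, PassengerID}: {Origin}⁺ ∩ {Aircraft, DepTime, Dest, FlightNo, Gate, Origin, PassengerID} = {Aircraft, Gate, Origin}, not the whole set, so Origin --> Aircraft, Gate violates BCNF; decompose into {Aircraft, Gate, Origin} and {DepTime, Dest, FlightNo, Origin, PassengerID}.
Within {Aircraft, Gate, Origin}: {Gate}⁺ ∩ {Aircraft, Gate, Origin} = {Aircraft, Gate}, not the whole set, so Gate --> Aircraft violates BCNF; decompose into {Aircraft, Gate} and {Gate, Origin}.
{Aircraft, Gate} is in BCNF.
{Gate, Origin} is in BCNF.
Within {DepTime, Dest, FlightNo, Origin, PassengerID}: {DepTime, PassengerID}⁺ ∩ {DepTime, Dest, FlightNo, Origin, PassengerID} = {DepTime, Dest, PassengerID}, not the whole set, so DepTime, PassengerID --> Dest violates BCNF; decompose into {DepTime, Dest, PassengerID} and {DepTime, FlightNo, Origin, PassengerID}.
{DepTime, Dest, PassengerID} is in BCNF.
{DepTime, FlightNo, Origin, PassengerID} is in BCNF.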